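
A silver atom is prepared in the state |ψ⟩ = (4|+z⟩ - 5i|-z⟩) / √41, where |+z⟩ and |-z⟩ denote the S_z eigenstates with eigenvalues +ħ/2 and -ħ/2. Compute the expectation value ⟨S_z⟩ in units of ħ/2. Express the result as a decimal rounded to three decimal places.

-0.220

⟨σ_z⟩ = |a|² - |b|² divided by |a|²+|b|², with a, b the |+z⟩, |-z⟩ amplitudes.
= (16 - 25)/41 = -9/41.
⟨S_z⟩ = (ħ/2)·⟨σ_z⟩.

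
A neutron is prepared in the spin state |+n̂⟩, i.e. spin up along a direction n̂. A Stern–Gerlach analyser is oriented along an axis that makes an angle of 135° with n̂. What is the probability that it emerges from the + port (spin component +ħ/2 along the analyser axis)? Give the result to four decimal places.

For spin-½, the probability of finding spin-up along an axis at angle θ to the initial spin direction is cos²(θ/2); spin-down is sin²(θ/2).
θ = 135°, so P = cos²(67.5°) ≈ 0.1464.

0.1464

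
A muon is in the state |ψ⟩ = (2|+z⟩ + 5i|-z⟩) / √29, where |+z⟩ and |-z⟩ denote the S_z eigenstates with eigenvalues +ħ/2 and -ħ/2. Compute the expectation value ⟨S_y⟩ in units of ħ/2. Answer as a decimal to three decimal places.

0.690

⟨σ_y⟩ = 2 Im(a* b)/(|a|²+|b|²) with a = 2, b = 5i.
a* b = 10i, so ⟨σ_y⟩ = 20/29.
⟨S_y⟩ = (ħ/2)·⟨σ_y⟩.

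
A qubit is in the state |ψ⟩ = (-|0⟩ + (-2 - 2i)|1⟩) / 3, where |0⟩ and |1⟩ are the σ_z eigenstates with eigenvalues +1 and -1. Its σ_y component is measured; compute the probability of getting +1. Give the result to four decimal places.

|+y⟩ = (|0⟩ + i|1⟩)/√2, so ⟨+y|ψ⟩ = (-3 + 2i) / (√2·3).
P = |-3 + 2i|² / 18 = 13/18.

0.7222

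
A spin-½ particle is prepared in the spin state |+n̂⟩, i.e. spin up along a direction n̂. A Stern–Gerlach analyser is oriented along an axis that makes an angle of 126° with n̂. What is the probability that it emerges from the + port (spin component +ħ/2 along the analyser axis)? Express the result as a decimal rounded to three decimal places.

0.206

For spin-½, the probability of finding spin-up along an axis at angle θ to the initial spin direction is cos²(θ/2); spin-down is sin²(θ/2).
θ = 126°, so P = cos²(63°) ≈ 0.206.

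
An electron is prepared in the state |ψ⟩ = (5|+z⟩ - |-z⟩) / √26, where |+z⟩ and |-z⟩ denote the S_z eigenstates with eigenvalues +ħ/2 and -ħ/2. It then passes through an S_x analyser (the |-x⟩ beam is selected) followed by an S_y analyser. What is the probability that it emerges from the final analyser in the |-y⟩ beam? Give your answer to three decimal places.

0.346

First analyser (S_x): P(|-x⟩) = |⟨-x|ψ⟩|² = 36/52.
After stage 1 the state is |-x⟩; P(|-y⟩) = |⟨-y|-x⟩|² = 1/2.
Joint probability = 36/52 × 1/2 = 0.346.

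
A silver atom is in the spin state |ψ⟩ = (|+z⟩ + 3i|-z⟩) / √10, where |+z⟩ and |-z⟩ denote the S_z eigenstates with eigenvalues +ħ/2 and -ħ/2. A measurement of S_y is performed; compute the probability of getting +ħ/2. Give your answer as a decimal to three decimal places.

|+y⟩ = (|+z⟩ + i|-z⟩)/√2, so ⟨+y|ψ⟩ = (4) / (√2·√10).
P = |4|² / 20 = 16/20.

0.800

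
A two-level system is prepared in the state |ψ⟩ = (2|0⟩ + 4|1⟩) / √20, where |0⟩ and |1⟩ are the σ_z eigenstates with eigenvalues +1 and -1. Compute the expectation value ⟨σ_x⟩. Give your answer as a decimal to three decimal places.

0.800

⟨σ_x⟩ = 2 Re(a* b)/(|a|²+|b|²) with a = 2, b = 4.
a* b = 8, so ⟨σ_x⟩ = 16/20.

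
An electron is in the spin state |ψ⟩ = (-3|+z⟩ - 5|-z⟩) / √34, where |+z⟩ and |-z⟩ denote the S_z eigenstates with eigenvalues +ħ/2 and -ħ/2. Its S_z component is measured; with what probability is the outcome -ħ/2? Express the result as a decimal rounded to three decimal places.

The -ħ/2 outcome corresponds to |-z⟩. Its amplitude in |ψ⟩ is -5/√34.
P = |-5|² / 34 = 25/34.

0.735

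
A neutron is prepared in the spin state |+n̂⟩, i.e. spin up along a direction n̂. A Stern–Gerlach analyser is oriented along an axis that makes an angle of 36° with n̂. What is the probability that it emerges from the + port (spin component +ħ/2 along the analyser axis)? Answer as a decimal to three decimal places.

0.905

For spin-½, the probability of finding spin-up along an axis at angle θ to the initial spin direction is cos²(θ/2); spin-down is sin²(θ/2).
θ = 36°, so P = cos²(18°) ≈ 0.905.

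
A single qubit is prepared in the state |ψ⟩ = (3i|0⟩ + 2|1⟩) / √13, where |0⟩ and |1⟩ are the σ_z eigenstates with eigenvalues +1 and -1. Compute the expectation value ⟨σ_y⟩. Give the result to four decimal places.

-0.9231

⟨σ_y⟩ = 2 Im(a* b)/(|a|²+|b|²) with a = 3i, b = 2.
a* b = -6i, so ⟨σ_y⟩ = -12/13.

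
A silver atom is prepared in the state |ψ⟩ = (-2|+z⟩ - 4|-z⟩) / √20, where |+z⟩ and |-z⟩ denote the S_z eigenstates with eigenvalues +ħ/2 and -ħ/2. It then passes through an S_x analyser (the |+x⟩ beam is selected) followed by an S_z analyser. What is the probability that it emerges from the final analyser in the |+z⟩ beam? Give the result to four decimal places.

First analyser (S_x): P(|+x⟩) = |⟨+x|ψ⟩|² = 36/40.
After stage 1 the state is |+x⟩; P(|+z⟩) = |⟨+z|+x⟩|² = 1/2.
Joint probability = 36/40 × 1/2 = 0.4500.

0.4500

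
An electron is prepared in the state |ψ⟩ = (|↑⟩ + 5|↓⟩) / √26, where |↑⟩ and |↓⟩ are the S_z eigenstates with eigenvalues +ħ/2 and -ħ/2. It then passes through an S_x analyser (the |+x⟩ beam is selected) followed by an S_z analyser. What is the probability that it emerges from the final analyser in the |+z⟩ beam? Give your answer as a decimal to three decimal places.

0.346

First analyser (S_x): P(|+x⟩) = |⟨+x|ψ⟩|² = 36/52.
After stage 1 the state is |+x⟩; P(|+z⟩) = |⟨+z|+x⟩|² = 1/2.
Joint probability = 36/52 × 1/2 = 0.346.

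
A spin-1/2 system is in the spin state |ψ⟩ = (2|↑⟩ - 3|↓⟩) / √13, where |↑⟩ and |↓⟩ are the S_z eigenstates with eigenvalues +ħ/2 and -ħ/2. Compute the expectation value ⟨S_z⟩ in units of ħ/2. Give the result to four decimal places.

-0.3846

⟨σ_z⟩ = |a|² - |b|² divided by |a|²+|b|², with a, b the |↑⟩, |↓⟩ amplitudes.
= (4 - 9)/13 = -5/13.
⟨S_z⟩ = (ħ/2)·⟨σ_z⟩.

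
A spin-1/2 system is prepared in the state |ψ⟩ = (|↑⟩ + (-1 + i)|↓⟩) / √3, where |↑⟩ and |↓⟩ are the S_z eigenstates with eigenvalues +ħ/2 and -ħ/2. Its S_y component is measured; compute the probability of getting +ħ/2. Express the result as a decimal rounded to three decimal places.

0.833

|+y⟩ = (|↑⟩ + i|↓⟩)/√2, so ⟨+y|ψ⟩ = (2 + i) / (√2·√3).
P = |2 + i|² / 6 = 5/6.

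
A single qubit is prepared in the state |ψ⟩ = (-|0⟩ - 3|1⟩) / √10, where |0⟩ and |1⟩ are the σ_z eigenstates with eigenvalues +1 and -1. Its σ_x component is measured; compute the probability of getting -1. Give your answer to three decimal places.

|-x⟩ = (|0⟩ - |1⟩)/√2, so ⟨-x|ψ⟩ = (2) / (√2·√10).
P = |2|² / 20 = 4/20.

0.200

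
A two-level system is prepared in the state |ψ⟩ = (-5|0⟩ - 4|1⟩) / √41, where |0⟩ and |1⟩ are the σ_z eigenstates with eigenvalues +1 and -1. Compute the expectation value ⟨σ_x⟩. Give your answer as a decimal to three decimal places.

⟨σ_x⟩ = 2 Re(a* b)/(|a|²+|b|²) with a = -5, b = -4.
a* b = 20, so ⟨σ_x⟩ = 40/41.

0.976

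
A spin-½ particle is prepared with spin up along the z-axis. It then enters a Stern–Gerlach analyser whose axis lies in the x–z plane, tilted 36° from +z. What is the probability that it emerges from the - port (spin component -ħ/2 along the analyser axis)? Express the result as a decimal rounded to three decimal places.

For spin-½, the probability of finding spin-up along an axis at angle θ to the initial spin direction is cos²(θ/2); spin-down is sin²(θ/2).
θ = 36°, so P = sin²(18°) ≈ 0.095.

0.095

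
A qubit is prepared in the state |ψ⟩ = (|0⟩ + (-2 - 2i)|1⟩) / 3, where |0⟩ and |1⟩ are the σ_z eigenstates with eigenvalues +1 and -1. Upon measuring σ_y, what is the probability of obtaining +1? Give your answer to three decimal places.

|+y⟩ = (|0⟩ + i|1⟩)/√2, so ⟨+y|ψ⟩ = (-1 + 2i) / (√2·3).
P = |-1 + 2i|² / 18 = 5/18.

0.278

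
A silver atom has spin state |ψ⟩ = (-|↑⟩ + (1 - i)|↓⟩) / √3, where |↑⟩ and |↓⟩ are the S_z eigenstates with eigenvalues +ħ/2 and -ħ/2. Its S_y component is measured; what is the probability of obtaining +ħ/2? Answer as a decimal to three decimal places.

0.833

|+y⟩ = (|↑⟩ + i|↓⟩)/√2, so ⟨+y|ψ⟩ = (-2 - i) / (√2·√3).
P = |-2 - i|² / 6 = 5/6.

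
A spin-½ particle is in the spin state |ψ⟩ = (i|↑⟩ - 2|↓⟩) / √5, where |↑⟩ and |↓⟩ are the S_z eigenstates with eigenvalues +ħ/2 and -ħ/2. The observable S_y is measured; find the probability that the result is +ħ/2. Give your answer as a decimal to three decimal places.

0.900

|+y⟩ = (|↑⟩ + i|↓⟩)/√2, so ⟨+y|ψ⟩ = (3i) / (√2·√5).
P = |3i|² / 10 = 9/10.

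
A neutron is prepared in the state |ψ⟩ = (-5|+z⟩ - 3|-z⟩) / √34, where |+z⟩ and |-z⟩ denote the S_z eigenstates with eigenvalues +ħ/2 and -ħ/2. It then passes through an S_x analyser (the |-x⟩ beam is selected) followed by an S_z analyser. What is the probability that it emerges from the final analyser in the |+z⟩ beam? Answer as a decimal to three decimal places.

First analyser (S_x): P(|-x⟩) = |⟨-x|ψ⟩|² = 4/68.
After stage 1 the state is |-x⟩; P(|+z⟩) = |⟨+z|-x⟩|² = 1/2.
Joint probability = 4/68 × 1/2 = 0.029.

0.029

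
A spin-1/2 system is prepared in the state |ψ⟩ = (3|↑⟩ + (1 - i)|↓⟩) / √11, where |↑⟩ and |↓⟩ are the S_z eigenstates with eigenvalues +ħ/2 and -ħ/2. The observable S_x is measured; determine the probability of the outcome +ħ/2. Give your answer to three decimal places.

|+x⟩ = (|↑⟩ + |↓⟩)/√2, so ⟨+x|ψ⟩ = (4 - i) / (√2·√11).
P = |4 - i|² / 22 = 17/22.

0.773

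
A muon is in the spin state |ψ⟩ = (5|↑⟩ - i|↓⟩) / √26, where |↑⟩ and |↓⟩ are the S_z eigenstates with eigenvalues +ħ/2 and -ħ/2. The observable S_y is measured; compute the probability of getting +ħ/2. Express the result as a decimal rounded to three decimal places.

|+y⟩ = (|↑⟩ + i|↓⟩)/√2, so ⟨+y|ψ⟩ = (4) / (√2·√26).
P = |4|² / 52 = 16/52.

0.308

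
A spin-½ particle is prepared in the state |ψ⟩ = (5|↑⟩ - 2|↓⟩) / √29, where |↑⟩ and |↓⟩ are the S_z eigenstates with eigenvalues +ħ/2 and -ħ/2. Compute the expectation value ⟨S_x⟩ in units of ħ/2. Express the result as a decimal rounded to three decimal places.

-0.690

⟨σ_x⟩ = 2 Re(a* b)/(|a|²+|b|²) with a = 5, b = -2.
a* b = -10, so ⟨σ_x⟩ = -20/29.
⟨S_x⟩ = (ħ/2)·⟨σ_x⟩.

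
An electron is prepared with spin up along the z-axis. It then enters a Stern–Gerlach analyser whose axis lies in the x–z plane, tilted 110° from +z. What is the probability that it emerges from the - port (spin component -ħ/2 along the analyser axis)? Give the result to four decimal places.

For spin-½, the probability of finding spin-up along an axis at angle θ to the initial spin direction is cos²(θ/2); spin-down is sin²(θ/2).
θ = 110°, so P = sin²(55°) ≈ 0.6710.

0.6710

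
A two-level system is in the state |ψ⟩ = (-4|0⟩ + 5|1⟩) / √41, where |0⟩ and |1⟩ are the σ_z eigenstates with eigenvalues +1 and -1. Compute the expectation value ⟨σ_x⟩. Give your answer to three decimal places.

⟨σ_x⟩ = 2 Re(a* b)/(|a|²+|b|²) with a = -4, b = 5.
a* b = -20, so ⟨σ_x⟩ = -40/41.

-0.976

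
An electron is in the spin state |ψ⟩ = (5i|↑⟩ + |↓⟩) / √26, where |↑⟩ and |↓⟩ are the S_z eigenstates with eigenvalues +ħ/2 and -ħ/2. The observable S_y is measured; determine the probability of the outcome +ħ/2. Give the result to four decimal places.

0.3077

|+y⟩ = (|↑⟩ + i|↓⟩)/√2, so ⟨+y|ψ⟩ = (4i) / (√2·√26).
P = |4i|² / 52 = 16/52.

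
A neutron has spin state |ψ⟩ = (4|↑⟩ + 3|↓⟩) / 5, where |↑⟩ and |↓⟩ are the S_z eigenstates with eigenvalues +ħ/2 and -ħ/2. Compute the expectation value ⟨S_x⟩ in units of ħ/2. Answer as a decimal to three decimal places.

0.960

⟨σ_x⟩ = 2 Re(a* b)/(|a|²+|b|²) with a = 4, b = 3.
a* b = 12, so ⟨σ_x⟩ = 24/25.
⟨S_x⟩ = (ħ/2)·⟨σ_x⟩.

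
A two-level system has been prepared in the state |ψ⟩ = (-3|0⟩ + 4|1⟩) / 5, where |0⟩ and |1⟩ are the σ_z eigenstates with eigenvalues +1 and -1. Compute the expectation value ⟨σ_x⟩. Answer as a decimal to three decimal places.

⟨σ_x⟩ = 2 Re(a* b)/(|a|²+|b|²) with a = -3, b = 4.
a* b = -12, so ⟨σ_x⟩ = -24/25.

-0.960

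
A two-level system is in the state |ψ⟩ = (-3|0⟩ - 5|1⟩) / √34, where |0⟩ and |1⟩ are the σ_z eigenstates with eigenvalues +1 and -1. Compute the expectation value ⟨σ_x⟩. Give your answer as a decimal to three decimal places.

0.882

⟨σ_x⟩ = 2 Re(a* b)/(|a|²+|b|²) with a = -3, b = -5.
a* b = 15, so ⟨σ_x⟩ = 30/34.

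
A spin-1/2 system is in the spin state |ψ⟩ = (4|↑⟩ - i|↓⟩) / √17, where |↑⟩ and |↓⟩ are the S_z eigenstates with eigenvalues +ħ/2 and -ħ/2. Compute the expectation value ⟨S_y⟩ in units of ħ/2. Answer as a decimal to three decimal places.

⟨σ_y⟩ = 2 Im(a* b)/(|a|²+|b|²) with a = 4, b = -i.
a* b = -4i, so ⟨σ_y⟩ = -8/17.
⟨S_y⟩ = (ħ/2)·⟨σ_y⟩.

-0.471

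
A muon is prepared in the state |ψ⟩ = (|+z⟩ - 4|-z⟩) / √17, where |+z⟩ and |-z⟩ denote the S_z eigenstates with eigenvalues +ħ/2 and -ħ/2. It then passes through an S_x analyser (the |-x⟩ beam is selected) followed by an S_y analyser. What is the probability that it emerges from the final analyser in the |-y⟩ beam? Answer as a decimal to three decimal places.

0.368

First analyser (S_x): P(|-x⟩) = |⟨-x|ψ⟩|² = 25/34.
After stage 1 the state is |-x⟩; P(|-y⟩) = |⟨-y|-x⟩|² = 1/2.
Joint probability = 25/34 × 1/2 = 0.368.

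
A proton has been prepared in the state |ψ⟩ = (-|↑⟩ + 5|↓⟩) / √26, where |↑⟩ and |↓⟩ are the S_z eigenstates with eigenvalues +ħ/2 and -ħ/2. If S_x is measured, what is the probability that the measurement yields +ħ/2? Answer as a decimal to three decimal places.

|+x⟩ = (|↑⟩ + |↓⟩)/√2, so ⟨+x|ψ⟩ = (4) / (√2·√26).
P = |4|² / 52 = 16/52.

0.308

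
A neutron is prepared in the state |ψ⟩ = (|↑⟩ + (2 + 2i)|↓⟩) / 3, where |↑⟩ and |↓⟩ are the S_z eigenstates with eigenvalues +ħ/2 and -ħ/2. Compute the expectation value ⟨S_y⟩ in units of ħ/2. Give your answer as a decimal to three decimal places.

0.444

⟨σ_y⟩ = 2 Im(a* b)/(|a|²+|b|²) with a = 1, b = (2 + 2i).
a* b = (2 + 2i), so ⟨σ_y⟩ = 4/9.
⟨S_y⟩ = (ħ/2)·⟨σ_y⟩.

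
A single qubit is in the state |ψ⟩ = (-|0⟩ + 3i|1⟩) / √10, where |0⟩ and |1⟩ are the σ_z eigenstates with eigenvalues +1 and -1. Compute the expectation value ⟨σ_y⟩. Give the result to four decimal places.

⟨σ_y⟩ = 2 Im(a* b)/(|a|²+|b|²) with a = -1, b = 3i.
a* b = -3i, so ⟨σ_y⟩ = -6/10.

-0.6000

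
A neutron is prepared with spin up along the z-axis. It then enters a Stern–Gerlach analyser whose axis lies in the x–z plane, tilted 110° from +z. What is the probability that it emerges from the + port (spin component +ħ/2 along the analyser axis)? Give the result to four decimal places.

0.3290

For spin-½, the probability of finding spin-up along an axis at angle θ to the initial spin direction is cos²(θ/2); spin-down is sin²(θ/2).
θ = 110°, so P = cos²(55°) ≈ 0.3290.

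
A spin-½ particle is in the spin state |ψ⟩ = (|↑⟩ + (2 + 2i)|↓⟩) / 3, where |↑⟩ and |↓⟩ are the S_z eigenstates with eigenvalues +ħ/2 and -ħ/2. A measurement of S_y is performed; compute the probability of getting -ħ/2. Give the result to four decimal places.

|-y⟩ = (|↑⟩ - i|↓⟩)/√2, so ⟨-y|ψ⟩ = (-1 + 2i) / (√2·3).
P = |-1 + 2i|² / 18 = 5/18.

0.2778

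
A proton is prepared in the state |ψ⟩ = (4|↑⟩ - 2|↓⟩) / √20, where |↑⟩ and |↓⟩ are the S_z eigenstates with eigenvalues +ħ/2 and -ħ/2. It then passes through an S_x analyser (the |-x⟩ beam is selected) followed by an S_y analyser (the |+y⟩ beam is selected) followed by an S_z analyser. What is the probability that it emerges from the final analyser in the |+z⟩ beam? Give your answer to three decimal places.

0.225

First analyser (S_x): P(|-x⟩) = |⟨-x|ψ⟩|² = 36/40.
After stage 1 the state is |-x⟩; P(|+y⟩) = |⟨+y|-x⟩|² = 1/2.
After stage 2 the state is |+y⟩; P(|+z⟩) = |⟨+z|+y⟩|² = 1/2.
Joint probability = 36/40 × 1/2 × 1/2 = 0.225.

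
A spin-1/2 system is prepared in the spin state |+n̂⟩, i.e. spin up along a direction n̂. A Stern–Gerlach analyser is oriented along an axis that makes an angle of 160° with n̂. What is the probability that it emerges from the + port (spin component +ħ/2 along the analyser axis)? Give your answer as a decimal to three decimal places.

For spin-½, the probability of finding spin-up along an axis at angle θ to the initial spin direction is cos²(θ/2); spin-down is sin²(θ/2).
θ = 160°, so P = cos²(80°) ≈ 0.030.

0.030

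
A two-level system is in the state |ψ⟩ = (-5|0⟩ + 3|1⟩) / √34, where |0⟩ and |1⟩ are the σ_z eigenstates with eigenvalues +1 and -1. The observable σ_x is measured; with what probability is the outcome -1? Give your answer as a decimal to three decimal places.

0.941

|-x⟩ = (|0⟩ - |1⟩)/√2, so ⟨-x|ψ⟩ = (-8) / (√2·√34).
P = |-8|² / 68 = 64/68.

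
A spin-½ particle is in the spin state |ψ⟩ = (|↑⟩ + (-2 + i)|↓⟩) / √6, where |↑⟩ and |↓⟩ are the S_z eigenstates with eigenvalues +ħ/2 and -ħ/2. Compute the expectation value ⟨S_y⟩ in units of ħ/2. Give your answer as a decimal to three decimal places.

0.333

⟨σ_y⟩ = 2 Im(a* b)/(|a|²+|b|²) with a = 1, b = (-2 + i).
a* b = (-2 + i), so ⟨σ_y⟩ = 2/6.
⟨S_y⟩ = (ħ/2)·⟨σ_y⟩.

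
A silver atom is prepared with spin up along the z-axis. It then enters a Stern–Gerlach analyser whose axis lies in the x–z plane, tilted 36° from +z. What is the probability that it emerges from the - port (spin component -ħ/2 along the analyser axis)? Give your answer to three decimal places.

0.095

For spin-½, the probability of finding spin-up along an axis at angle θ to the initial spin direction is cos²(θ/2); spin-down is sin²(θ/2).
θ = 36°, so P = sin²(18°) ≈ 0.095.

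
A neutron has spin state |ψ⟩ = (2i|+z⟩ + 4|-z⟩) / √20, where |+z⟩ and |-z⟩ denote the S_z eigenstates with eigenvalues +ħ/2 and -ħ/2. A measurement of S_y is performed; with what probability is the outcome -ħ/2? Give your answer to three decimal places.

0.900

|-y⟩ = (|+z⟩ - i|-z⟩)/√2, so ⟨-y|ψ⟩ = (6i) / (√2·√20).
P = |6i|² / 40 = 36/40.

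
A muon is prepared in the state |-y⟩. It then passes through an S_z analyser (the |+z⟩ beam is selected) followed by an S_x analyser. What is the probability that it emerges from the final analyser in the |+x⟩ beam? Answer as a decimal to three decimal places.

0.250

First analyser (S_z): from |-y⟩, P(|+z⟩) = 1/2.
After stage 1 the state is |+z⟩; P(|+x⟩) = |⟨+x|+z⟩|² = 1/2.
Joint probability = 1/2 × 1/2 = 0.250.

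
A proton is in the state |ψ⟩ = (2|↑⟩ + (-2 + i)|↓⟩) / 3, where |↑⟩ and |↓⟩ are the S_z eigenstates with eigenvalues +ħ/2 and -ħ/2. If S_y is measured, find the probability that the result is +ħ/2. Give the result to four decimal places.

|+y⟩ = (|↑⟩ + i|↓⟩)/√2, so ⟨+y|ψ⟩ = (3 + 2i) / (√2·3).
P = |3 + 2i|² / 18 = 13/18.

0.7222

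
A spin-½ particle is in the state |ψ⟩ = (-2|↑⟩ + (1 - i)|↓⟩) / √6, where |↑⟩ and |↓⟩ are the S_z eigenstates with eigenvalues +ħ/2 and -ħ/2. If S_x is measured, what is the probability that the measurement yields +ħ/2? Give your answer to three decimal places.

0.167

|+x⟩ = (|↑⟩ + |↓⟩)/√2, so ⟨+x|ψ⟩ = (-1 - i) / (√2·√6).
P = |-1 - i|² / 12 = 2/12.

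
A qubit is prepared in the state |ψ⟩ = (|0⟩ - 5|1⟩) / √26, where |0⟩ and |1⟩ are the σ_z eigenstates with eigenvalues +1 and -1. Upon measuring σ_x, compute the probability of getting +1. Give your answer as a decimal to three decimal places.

|+x⟩ = (|0⟩ + |1⟩)/√2, so ⟨+x|ψ⟩ = (-4) / (√2·√26).
P = |-4|² / 52 = 16/52.

0.308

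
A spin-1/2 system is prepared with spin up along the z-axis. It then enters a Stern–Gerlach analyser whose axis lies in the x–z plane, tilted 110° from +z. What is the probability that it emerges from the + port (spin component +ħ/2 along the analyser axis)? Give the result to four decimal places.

For spin-½, the probability of finding spin-up along an axis at angle θ to the initial spin direction is cos²(θ/2); spin-down is sin²(θ/2).
θ = 110°, so P = cos²(55°) ≈ 0.3290.

0.3290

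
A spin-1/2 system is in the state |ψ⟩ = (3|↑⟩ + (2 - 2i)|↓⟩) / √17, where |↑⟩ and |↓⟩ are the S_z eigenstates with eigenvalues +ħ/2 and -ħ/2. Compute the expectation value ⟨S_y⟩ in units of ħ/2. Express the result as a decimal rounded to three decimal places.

-0.706

⟨σ_y⟩ = 2 Im(a* b)/(|a|²+|b|²) with a = 3, b = (2 - 2i).
a* b = (6 - 6i), so ⟨σ_y⟩ = -12/17.
⟨S_y⟩ = (ħ/2)·⟨σ_y⟩.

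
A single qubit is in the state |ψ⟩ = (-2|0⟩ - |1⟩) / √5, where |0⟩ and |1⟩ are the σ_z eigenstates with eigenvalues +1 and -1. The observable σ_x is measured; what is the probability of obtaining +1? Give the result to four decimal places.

0.9000

|+x⟩ = (|0⟩ + |1⟩)/√2, so ⟨+x|ψ⟩ = (-3) / (√2·√5).
P = |-3|² / 10 = 9/10.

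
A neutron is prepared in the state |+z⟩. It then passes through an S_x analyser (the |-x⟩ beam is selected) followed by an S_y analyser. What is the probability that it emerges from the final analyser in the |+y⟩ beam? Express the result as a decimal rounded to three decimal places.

First analyser (S_x): from |+z⟩, P(|-x⟩) = 1/2.
After stage 1 the state is |-x⟩; P(|+y⟩) = |⟨+y|-x⟩|² = 1/2.
Joint probability = 1/2 × 1/2 = 0.250.

0.250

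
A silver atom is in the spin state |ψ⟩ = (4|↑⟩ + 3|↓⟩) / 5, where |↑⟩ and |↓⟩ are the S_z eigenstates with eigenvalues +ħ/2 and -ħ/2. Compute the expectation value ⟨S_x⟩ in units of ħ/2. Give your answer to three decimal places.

0.960

⟨σ_x⟩ = 2 Re(a* b)/(|a|²+|b|²) with a = 4, b = 3.
a* b = 12, so ⟨σ_x⟩ = 24/25.
⟨S_x⟩ = (ħ/2)·⟨σ_x⟩.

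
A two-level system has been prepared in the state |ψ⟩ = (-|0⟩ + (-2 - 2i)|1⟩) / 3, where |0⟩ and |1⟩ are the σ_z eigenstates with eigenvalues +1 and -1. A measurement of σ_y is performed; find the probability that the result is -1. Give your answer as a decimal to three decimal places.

0.278

|-y⟩ = (|0⟩ - i|1⟩)/√2, so ⟨-y|ψ⟩ = (1 - 2i) / (√2·3).
P = |1 - 2i|² / 18 = 5/18.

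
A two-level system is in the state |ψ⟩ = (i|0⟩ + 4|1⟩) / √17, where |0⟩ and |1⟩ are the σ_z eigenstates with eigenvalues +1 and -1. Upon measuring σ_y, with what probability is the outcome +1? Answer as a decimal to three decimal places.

0.265

|+y⟩ = (|0⟩ + i|1⟩)/√2, so ⟨+y|ψ⟩ = (-3i) / (√2·√17).
P = |-3i|² / 34 = 9/34.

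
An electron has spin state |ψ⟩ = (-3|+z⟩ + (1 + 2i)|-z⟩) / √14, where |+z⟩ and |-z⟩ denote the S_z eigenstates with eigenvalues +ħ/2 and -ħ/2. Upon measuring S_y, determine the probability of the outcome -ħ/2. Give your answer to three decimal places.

|-y⟩ = (|+z⟩ - i|-z⟩)/√2, so ⟨-y|ψ⟩ = (-5 + i) / (√2·√14).
P = |-5 + i|² / 28 = 26/28.

0.929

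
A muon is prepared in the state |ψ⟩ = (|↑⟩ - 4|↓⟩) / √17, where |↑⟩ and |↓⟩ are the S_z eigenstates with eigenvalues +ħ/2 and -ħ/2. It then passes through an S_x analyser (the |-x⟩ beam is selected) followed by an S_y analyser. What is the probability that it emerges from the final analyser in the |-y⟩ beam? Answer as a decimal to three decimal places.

First analyser (S_x): P(|-x⟩) = |⟨-x|ψ⟩|² = 25/34.
After stage 1 the state is |-x⟩; P(|-y⟩) = |⟨-y|-x⟩|² = 1/2.
Joint probability = 25/34 × 1/2 = 0.368.

0.368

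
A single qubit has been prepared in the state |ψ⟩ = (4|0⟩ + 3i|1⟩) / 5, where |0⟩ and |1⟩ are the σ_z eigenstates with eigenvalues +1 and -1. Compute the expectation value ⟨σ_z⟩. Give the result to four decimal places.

⟨σ_z⟩ = |a|² - |b|² divided by |a|²+|b|², with a, b the |0⟩, |1⟩ amplitudes.
= (16 - 9)/25 = 7/25.

0.2800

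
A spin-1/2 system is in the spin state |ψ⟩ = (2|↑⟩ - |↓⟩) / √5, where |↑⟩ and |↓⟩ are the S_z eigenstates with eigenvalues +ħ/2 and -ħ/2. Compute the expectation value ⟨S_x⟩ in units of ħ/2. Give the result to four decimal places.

⟨σ_x⟩ = 2 Re(a* b)/(|a|²+|b|²) with a = 2, b = -1.
a* b = -2, so ⟨σ_x⟩ = -4/5.
⟨S_x⟩ = (ħ/2)·⟨σ_x⟩.

-0.8000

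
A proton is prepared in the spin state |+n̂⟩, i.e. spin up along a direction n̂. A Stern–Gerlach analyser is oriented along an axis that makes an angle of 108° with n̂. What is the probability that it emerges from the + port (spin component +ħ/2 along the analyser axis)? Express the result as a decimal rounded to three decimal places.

0.345

For spin-½, the probability of finding spin-up along an axis at angle θ to the initial spin direction is cos²(θ/2); spin-down is sin²(θ/2).
θ = 108°, so P = cos²(54°) ≈ 0.345.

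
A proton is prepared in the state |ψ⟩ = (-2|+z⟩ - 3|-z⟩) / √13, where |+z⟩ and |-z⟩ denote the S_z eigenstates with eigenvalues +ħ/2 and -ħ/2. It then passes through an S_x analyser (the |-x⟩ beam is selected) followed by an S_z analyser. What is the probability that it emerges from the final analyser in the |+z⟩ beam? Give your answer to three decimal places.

0.019

First analyser (S_x): P(|-x⟩) = |⟨-x|ψ⟩|² = 1/26.
After stage 1 the state is |-x⟩; P(|+z⟩) = |⟨+z|-x⟩|² = 1/2.
Joint probability = 1/26 × 1/2 = 0.019.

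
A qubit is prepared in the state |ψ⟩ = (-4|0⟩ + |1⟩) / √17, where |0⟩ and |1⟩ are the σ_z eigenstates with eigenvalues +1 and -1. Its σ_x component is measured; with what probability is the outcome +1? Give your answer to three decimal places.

0.265

|+x⟩ = (|0⟩ + |1⟩)/√2, so ⟨+x|ψ⟩ = (-3) / (√2·√17).
P = |-3|² / 34 = 9/34.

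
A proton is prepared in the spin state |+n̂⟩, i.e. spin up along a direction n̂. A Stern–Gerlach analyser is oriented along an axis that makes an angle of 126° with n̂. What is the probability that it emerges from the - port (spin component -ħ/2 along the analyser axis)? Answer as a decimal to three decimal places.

For spin-½, the probability of finding spin-up along an axis at angle θ to the initial spin direction is cos²(θ/2); spin-down is sin²(θ/2).
θ = 126°, so P = sin²(63°) ≈ 0.794.

0.794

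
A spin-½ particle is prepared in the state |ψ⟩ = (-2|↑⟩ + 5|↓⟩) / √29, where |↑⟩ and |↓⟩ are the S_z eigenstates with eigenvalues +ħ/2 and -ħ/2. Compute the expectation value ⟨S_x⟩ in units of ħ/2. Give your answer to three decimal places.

-0.690

⟨σ_x⟩ = 2 Re(a* b)/(|a|²+|b|²) with a = -2, b = 5.
a* b = -10, so ⟨σ_x⟩ = -20/29.
⟨S_x⟩ = (ħ/2)·⟨σ_x⟩.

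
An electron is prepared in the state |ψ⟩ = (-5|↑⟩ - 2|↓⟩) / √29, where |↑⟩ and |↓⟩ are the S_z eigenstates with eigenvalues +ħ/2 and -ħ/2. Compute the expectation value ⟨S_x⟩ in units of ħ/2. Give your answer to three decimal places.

0.690

⟨σ_x⟩ = 2 Re(a* b)/(|a|²+|b|²) with a = -5, b = -2.
a* b = 10, so ⟨σ_x⟩ = 20/29.
⟨S_x⟩ = (ħ/2)·⟨σ_x⟩.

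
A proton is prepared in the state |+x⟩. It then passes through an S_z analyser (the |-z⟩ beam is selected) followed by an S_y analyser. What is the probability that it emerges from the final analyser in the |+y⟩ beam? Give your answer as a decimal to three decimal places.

First analyser (S_z): from |+x⟩, P(|-z⟩) = 1/2.
After stage 1 the state is |-z⟩; P(|+y⟩) = |⟨+y|-z⟩|² = 1/2.
Joint probability = 1/2 × 1/2 = 0.250.

0.250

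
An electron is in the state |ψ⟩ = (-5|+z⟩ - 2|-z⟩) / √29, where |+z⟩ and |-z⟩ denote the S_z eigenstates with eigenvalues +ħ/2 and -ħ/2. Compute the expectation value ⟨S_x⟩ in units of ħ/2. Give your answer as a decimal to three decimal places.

⟨σ_x⟩ = 2 Re(a* b)/(|a|²+|b|²) with a = -5, b = -2.
a* b = 10, so ⟨σ_x⟩ = 20/29.
⟨S_x⟩ = (ħ/2)·⟨σ_x⟩.

0.690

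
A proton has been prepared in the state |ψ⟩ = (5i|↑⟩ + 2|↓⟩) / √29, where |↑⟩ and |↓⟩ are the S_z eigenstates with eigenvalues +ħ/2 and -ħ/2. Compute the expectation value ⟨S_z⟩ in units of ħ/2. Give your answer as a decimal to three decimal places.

0.724

⟨σ_z⟩ = |a|² - |b|² divided by |a|²+|b|², with a, b the |↑⟩, |↓⟩ amplitudes.
= (25 - 4)/29 = 21/29.
⟨S_z⟩ = (ħ/2)·⟨σ_z⟩.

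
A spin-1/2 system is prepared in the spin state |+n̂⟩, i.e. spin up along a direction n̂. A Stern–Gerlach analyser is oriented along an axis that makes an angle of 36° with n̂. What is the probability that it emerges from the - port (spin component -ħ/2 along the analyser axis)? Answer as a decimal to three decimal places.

0.095

For spin-½, the probability of finding spin-up along an axis at angle θ to the initial spin direction is cos²(θ/2); spin-down is sin²(θ/2).
θ = 36°, so P = sin²(18°) ≈ 0.095.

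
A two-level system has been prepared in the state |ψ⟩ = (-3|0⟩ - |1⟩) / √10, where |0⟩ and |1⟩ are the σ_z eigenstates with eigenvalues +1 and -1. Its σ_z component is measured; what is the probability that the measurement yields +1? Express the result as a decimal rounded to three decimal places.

0.900

The +1 outcome corresponds to |0⟩. Its amplitude in |ψ⟩ is -3/√10.
P = |-3|² / 10 = 9/10.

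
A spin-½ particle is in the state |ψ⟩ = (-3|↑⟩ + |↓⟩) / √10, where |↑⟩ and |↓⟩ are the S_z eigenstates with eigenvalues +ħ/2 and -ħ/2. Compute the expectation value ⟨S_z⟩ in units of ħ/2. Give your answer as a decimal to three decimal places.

0.800

⟨σ_z⟩ = |a|² - |b|² divided by |a|²+|b|², with a, b the |↑⟩, |↓⟩ amplitudes.
= (9 - 1)/10 = 8/10.
⟨S_z⟩ = (ħ/2)·⟨σ_z⟩.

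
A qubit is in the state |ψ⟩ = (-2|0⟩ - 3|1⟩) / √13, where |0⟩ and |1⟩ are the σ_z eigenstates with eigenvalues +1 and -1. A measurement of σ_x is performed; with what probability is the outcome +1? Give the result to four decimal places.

|+x⟩ = (|0⟩ + |1⟩)/√2, so ⟨+x|ψ⟩ = (-5) / (√2·√13).
P = |-5|² / 26 = 25/26.

0.9615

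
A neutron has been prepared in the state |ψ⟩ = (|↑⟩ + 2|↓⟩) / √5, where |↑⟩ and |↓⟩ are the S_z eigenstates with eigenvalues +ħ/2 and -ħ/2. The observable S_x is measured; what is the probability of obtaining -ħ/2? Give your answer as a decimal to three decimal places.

|-x⟩ = (|↑⟩ - |↓⟩)/√2, so ⟨-x|ψ⟩ = (-1) / (√2·√5).
P = |-1|² / 10 = 1/10.

0.100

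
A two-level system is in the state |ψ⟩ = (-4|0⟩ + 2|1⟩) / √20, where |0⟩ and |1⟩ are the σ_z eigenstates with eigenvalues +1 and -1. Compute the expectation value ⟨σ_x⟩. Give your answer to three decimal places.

⟨σ_x⟩ = 2 Re(a* b)/(|a|²+|b|²) with a = -4, b = 2.
a* b = -8, so ⟨σ_x⟩ = -16/20.

-0.800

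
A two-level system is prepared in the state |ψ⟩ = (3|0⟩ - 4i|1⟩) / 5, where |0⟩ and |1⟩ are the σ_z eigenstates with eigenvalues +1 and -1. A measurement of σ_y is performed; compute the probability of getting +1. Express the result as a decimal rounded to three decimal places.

|+y⟩ = (|0⟩ + i|1⟩)/√2, so ⟨+y|ψ⟩ = (-1) / (√2·5).
P = |-1|² / 50 = 1/50.

0.020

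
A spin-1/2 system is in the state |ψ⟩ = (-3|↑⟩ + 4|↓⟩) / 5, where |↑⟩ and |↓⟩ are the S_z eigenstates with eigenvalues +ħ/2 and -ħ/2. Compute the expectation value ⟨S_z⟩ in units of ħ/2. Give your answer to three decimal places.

-0.280

⟨σ_z⟩ = |a|² - |b|² divided by |a|²+|b|², with a, b the |↑⟩, |↓⟩ amplitudes.
= (9 - 16)/25 = -7/25.
⟨S_z⟩ = (ħ/2)·⟨σ_z⟩.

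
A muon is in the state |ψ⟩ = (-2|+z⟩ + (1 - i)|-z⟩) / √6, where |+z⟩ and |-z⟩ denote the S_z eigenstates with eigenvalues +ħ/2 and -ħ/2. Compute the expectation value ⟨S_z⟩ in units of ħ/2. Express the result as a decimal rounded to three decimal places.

⟨σ_z⟩ = |a|² - |b|² divided by |a|²+|b|², with a, b the |+z⟩, |-z⟩ amplitudes.
= (4 - 2)/6 = 2/6.
⟨S_z⟩ = (ħ/2)·⟨σ_z⟩.

0.333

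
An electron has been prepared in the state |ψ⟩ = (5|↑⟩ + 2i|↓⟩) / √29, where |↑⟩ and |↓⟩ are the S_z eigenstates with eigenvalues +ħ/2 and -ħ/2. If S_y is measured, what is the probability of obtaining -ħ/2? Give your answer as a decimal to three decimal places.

0.155

|-y⟩ = (|↑⟩ - i|↓⟩)/√2, so ⟨-y|ψ⟩ = (3) / (√2·√29).
P = |3|² / 58 = 9/58.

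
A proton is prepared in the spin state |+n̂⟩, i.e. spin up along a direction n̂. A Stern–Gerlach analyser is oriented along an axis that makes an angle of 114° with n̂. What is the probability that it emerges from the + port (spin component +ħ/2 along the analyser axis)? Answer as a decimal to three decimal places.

For spin-½, the probability of finding spin-up along an axis at angle θ to the initial spin direction is cos²(θ/2); spin-down is sin²(θ/2).
θ = 114°, so P = cos²(57°) ≈ 0.297.

0.297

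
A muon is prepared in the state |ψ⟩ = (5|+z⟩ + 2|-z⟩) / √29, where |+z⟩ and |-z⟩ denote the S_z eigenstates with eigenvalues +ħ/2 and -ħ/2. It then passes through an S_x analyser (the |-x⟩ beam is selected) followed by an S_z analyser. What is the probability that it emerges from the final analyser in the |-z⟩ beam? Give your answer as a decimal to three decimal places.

0.078

First analyser (S_x): P(|-x⟩) = |⟨-x|ψ⟩|² = 9/58.
After stage 1 the state is |-x⟩; P(|-z⟩) = |⟨-z|-x⟩|² = 1/2.
Joint probability = 9/58 × 1/2 = 0.078.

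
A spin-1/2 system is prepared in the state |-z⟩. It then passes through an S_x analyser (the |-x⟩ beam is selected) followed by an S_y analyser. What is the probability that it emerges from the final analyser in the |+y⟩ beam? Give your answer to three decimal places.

0.250

First analyser (S_x): from |-z⟩, P(|-x⟩) = 1/2.
After stage 1 the state is |-x⟩; P(|+y⟩) = |⟨+y|-x⟩|² = 1/2.
Joint probability = 1/2 × 1/2 = 0.250.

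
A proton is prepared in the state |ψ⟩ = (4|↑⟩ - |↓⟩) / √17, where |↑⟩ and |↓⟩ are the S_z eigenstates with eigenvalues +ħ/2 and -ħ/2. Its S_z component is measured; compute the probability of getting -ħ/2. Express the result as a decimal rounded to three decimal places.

0.059

The -ħ/2 outcome corresponds to |↓⟩. Its amplitude in |ψ⟩ is -1/√17.
P = |-1|² / 17 = 1/17.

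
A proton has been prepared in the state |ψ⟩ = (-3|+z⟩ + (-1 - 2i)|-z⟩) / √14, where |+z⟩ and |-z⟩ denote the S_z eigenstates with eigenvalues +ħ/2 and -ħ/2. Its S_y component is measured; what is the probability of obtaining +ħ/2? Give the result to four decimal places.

|+y⟩ = (|+z⟩ + i|-z⟩)/√2, so ⟨+y|ψ⟩ = (-5 + i) / (√2·√14).
P = |-5 + i|² / 28 = 26/28.

0.9286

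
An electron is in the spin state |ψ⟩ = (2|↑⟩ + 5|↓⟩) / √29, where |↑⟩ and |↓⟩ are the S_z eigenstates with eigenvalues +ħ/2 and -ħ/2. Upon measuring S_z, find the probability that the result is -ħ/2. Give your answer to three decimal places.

The -ħ/2 outcome corresponds to |↓⟩. Its amplitude in |ψ⟩ is 5/√29.
P = |5|² / 29 = 25/29.

0.862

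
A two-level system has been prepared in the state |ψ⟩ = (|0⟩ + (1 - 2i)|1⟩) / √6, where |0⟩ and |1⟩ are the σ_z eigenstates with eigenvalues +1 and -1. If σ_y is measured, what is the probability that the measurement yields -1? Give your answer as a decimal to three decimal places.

|-y⟩ = (|0⟩ - i|1⟩)/√2, so ⟨-y|ψ⟩ = (3 + i) / (√2·√6).
P = |3 + i|² / 12 = 10/12.

0.833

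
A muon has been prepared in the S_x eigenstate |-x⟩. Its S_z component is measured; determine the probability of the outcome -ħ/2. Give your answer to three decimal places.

In the S_z basis, |-x⟩ = (|+z⟩ - |-z⟩)/√2 and |-z⟩ = |-z⟩.
|⟨-z|-x⟩|² = 1/2.

0.500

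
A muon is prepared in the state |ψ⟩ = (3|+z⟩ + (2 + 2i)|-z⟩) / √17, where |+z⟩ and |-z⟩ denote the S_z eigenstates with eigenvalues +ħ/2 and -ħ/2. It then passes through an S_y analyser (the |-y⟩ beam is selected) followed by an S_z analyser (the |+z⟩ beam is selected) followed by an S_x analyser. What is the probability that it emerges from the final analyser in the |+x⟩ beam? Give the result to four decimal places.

First analyser (S_y): P(|-y⟩) = |⟨-y|ψ⟩|² = 5/34.
After stage 1 the state is |-y⟩; P(|+z⟩) = |⟨+z|-y⟩|² = 1/2.
After stage 2 the state is |+z⟩; P(|+x⟩) = |⟨+x|+z⟩|² = 1/2.
Joint probability = 5/34 × 1/2 × 1/2 = 0.0368.

0.0368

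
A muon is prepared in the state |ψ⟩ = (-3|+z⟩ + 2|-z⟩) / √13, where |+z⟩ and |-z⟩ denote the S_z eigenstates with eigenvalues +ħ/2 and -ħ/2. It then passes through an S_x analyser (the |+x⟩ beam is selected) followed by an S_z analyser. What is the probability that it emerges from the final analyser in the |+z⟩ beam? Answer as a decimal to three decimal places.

0.019

First analyser (S_x): P(|+x⟩) = |⟨+x|ψ⟩|² = 1/26.
After stage 1 the state is |+x⟩; P(|+z⟩) = |⟨+z|+x⟩|² = 1/2.
Joint probability = 1/26 × 1/2 = 0.019.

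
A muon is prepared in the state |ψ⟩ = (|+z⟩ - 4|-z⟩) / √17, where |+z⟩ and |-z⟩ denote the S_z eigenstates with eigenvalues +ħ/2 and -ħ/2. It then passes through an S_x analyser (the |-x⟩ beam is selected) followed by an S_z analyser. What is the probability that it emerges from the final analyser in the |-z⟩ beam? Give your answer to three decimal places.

0.368

First analyser (S_x): P(|-x⟩) = |⟨-x|ψ⟩|² = 25/34.
After stage 1 the state is |-x⟩; P(|-z⟩) = |⟨-z|-x⟩|² = 1/2.
Joint probability = 25/34 × 1/2 = 0.368.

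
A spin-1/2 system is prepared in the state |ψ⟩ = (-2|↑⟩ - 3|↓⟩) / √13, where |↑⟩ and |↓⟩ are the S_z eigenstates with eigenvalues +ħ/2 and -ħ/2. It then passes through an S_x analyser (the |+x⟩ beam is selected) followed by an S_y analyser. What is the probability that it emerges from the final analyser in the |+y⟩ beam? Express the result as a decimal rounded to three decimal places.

First analyser (S_x): P(|+x⟩) = |⟨+x|ψ⟩|² = 25/26.
After stage 1 the state is |+x⟩; P(|+y⟩) = |⟨+y|+x⟩|² = 1/2.
Joint probability = 25/26 × 1/2 = 0.481.

0.481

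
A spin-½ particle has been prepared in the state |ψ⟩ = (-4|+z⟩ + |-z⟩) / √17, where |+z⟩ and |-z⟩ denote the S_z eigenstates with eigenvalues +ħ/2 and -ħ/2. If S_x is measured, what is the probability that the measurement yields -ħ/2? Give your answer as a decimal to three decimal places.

0.735

|-x⟩ = (|+z⟩ - |-z⟩)/√2, so ⟨-x|ψ⟩ = (-5) / (√2·√17).
P = |-5|² / 34 = 25/34.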